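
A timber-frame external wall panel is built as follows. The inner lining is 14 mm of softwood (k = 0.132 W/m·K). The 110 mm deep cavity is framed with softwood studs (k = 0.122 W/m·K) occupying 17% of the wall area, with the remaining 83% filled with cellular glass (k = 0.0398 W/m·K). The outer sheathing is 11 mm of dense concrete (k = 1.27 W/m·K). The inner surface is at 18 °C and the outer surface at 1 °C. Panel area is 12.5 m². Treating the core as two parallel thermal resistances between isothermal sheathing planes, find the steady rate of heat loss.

Sheathing layers in series; stud and cavity paths in parallel between them.
R_inner = 0.014/(0.132×12.5) = 0.008485 K/W
R_stud  = 0.11/(0.122×0.17×12.5) = 0.4243 K/W
R_cav   = 0.11/(0.0398×0.83×12.5) = 0.2664 K/W
1/R_core = 1/R_stud + 1/R_cav → R_core = 0.1636 K/W
R_outer = 0.011/(1.27×12.5) = 6.929×10^-4 K/W
R_total = 0.1728 K/W
Q = ΔT/R_total = 17/0.1728

Q ≈ 98.4 W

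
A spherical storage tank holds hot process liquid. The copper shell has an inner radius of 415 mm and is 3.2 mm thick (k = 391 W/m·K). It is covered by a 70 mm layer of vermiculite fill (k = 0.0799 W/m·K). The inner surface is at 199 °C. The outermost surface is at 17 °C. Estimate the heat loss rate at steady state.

Each spherical layer contributes R = (1/r_i − 1/r_o)/(4πk):
R_copper shell = (1/0.415 − 1/0.4182)/(4π×391) = 3.753×10^-6 K/W
R_vermiculite fill = (1/0.4182 − 1/0.4882)/(4π×0.0799) = 0.3415 K/W
R_total = 0.3415 K/W
Q = ΔT/R_total = 182/0.3415

Q ≈ 533 W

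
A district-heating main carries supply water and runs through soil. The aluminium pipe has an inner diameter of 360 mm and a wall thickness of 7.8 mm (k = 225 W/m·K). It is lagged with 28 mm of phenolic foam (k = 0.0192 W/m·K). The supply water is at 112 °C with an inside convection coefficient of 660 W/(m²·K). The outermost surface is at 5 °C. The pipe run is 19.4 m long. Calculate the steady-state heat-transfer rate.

Radial resistances (cylindrical: R_cond = ln(r_o/r_i)/(2πkL), R_conv = 1/(h·2πrL)):
R_inner film = 1/(h_i·2πr₁L) = 1/(660×2π×0.18×19.4) = 6.906×10^-5 K/W
R_aluminium pipe wall = ln(187.8/180)/(2π×225×19.4) = 1.547×10^-6 K/W
R_phenolic foam = ln(215.8/187.8)/(2π×0.0192×19.4) = 0.05938 K/W
R_total = 0.05945 K/W
Q = ΔT/R_total = 107/0.05945

Q ≈ 1800 W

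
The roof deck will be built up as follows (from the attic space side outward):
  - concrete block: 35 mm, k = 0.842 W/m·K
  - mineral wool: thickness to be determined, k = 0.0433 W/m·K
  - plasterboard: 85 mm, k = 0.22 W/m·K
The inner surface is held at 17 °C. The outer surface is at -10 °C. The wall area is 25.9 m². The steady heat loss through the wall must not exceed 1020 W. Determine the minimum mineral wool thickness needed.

Treating each layer as a thermal resistance in series:
R_concrete block = L/(kA) = 0.035/(0.842×25.9) = 0.001605 K/W
R_plasterboard = L/(kA) = 0.085/(0.22×25.9) = 0.01492 K/W
Sum of the known resistances R_other = 0.01652 K/W
Required total resistance R_tot = ΔT/Q_allow = 27/1020 = 0.02647 K/W
R_mineral wool = R_tot − R_other = 0.009948 K/W
L = R·k·A = 0.009948×0.0433×25.9

L ≈ 11.2 mm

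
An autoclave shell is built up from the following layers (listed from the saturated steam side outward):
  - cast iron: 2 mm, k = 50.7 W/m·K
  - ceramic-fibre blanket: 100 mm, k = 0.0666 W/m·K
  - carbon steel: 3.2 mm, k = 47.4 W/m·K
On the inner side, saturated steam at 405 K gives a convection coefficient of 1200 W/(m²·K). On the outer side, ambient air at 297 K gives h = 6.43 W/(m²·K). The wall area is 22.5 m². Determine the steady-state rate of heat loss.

Q ≈ 1470 W

Series thermal resistances:
R_inner film = 1/(h_i·A) = 1/(1200×22.5) = 3.704×10^-5 K/W
R_cast iron = L/(kA) = 0.002/(50.7×22.5) = 1.753×10^-6 K/W
R_ceramic-fibre blanket = L/(kA) = 0.1/(0.0666×22.5) = 0.06673 K/W
R_carbon steel = L/(kA) = 0.0032/(47.4×22.5) = 3×10^-6 K/W
R_outer film = 1/(h_o·A) = 1/(6.43×22.5) = 0.006912 K/W
R_total = 0.07369 K/W
Q = ΔT / R_total = 108 / 0.07369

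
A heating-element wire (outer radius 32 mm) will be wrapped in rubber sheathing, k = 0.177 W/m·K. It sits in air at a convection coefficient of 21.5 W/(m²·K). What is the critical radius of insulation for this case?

r_cr ≈ 8.23 mm

For a cylinder r_cr = k/h = 0.177/21.5
r_cr = 8.23 mm; since the bare radius (32 mm) is above r_cr, any added insulation will reduce heat loss.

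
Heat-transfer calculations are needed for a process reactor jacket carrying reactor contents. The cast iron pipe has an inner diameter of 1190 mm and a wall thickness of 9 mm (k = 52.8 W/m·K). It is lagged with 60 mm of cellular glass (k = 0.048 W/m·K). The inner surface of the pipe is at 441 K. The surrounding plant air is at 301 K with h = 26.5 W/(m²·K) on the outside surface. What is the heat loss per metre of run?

Cylindrical conduction, so R = ln(r₂/r₁)/(2πkL) per layer, in series:
R_cast iron pipe wall = ln(604/595)/(2π×52.8×1) = 4.525×10^-5 K/W
R_cellular glass = ln(664/604)/(2π×0.048×1) = 0.314 K/W
R_outer film = 1/(h_o·2πr_oL) = 1/(26.5×2π×0.664×1) = 0.009045 K/W
R_total = 0.3231 K/W
Q = ΔT/R_total = 140/0.3231

q′ ≈ 433 W/m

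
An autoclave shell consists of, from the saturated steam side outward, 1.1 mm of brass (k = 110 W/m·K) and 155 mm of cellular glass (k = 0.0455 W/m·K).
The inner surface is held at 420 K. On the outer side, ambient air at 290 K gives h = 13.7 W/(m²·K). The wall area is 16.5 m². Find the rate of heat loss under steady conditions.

Q ≈ 616 W

Model the wall as resistances in series:
R_brass = L/(kA) = 0.0011/(110×16.5) = 6.061×10^-7 K/W
R_cellular glass = L/(kA) = 0.155/(0.0455×16.5) = 0.2065 K/W
R_outer film = 1/(h_o·A) = 1/(13.7×16.5) = 0.004424 K/W
R_total = 0.2109 K/W
Q = ΔT / R_total = 130 / 0.2109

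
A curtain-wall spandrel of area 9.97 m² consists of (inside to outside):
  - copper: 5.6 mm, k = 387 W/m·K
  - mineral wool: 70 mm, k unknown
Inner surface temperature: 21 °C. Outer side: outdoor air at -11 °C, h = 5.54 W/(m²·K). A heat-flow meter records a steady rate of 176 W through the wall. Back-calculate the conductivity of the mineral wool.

Model the wall as resistances in series:
R_copper = L/(kA) = 0.0056/(387×9.97) = 1.451×10^-6 K/W
R_outer film = 1/(h_o·A) = 1/(5.54×9.97) = 0.0181 K/W
Sum of known resistances R_other = 0.01811 K/W
Total R = ΔT/Q = 32/176 = 0.1818 K/W
R_mineral wool = R_total − R_other = 0.1637 K/W
k = L/(R·A) = 0.07/(0.1637×9.97)

k ≈ 0.0429 W/(m·K)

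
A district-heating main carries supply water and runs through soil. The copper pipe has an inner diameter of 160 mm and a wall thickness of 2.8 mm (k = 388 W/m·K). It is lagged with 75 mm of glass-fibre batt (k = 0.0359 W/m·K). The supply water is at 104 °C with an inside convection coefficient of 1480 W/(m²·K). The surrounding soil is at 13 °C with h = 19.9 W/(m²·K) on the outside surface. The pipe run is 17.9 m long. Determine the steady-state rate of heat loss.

Treating each annulus and film as a series resistance:
R_inner film = 1/(h_i·2πr₁L) = 1/(1480×2π×0.08×17.9) = 7.51×10^-5 K/W
R_copper pipe wall = ln(82.8/80)/(2π×388×17.9) = 7.883×10^-7 K/W
R_glass-fibre batt = ln(157.8/82.8)/(2π×0.0359×17.9) = 0.1597 K/W
R_outer film = 1/(h_o·2πr_oL) = 1/(19.9×2π×0.1578×17.9) = 0.002831 K/W
R_total = 0.1626 K/W
Q = ΔT/R_total = 91/0.1626

Q ≈ 560 W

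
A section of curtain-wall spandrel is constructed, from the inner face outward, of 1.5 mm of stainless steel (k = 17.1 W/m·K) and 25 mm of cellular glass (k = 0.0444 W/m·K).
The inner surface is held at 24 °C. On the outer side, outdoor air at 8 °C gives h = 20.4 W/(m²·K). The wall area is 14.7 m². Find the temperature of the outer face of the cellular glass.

Using the resistance-network approach (series):
R_stainless steel = L/(kA) = 0.0015/(17.1×14.7) = 5.967×10^-6 K/W
R_cellular glass = L/(kA) = 0.025/(0.0444×14.7) = 0.0383 K/W
R_outer film = 1/(h_o·A) = 1/(20.4×14.7) = 0.003335 K/W
R_total = 0.04164 K/W;  Q = ΔT/R_total = 16/0.04164 = 384.2 W
T_interface = T_inner − Q·ΣR(inner→interface) = 24 − 384×0.03831

T ≈ 9.28 °C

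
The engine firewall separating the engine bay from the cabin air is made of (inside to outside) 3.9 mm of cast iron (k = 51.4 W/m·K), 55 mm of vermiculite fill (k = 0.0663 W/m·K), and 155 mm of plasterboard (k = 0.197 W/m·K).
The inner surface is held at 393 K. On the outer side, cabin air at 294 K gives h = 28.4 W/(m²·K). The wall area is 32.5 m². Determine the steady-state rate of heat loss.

Series thermal resistances:
R_cast iron = L/(kA) = 0.0039/(51.4×32.5) = 2.335×10^-6 K/W
R_vermiculite fill = L/(kA) = 0.055/(0.0663×32.5) = 0.02553 K/W
R_plasterboard = L/(kA) = 0.155/(0.197×32.5) = 0.02421 K/W
R_outer film = 1/(h_o·A) = 1/(28.4×32.5) = 0.001083 K/W
R_total = 0.05082 K/W
Q = ΔT / R_total = 99 / 0.05082

Q ≈ 1950 W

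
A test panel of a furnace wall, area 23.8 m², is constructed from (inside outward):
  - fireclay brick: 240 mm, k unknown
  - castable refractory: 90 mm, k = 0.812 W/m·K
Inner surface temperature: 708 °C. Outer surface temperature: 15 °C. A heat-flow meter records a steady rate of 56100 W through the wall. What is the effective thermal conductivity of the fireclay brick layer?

k ≈ 1.31 W/(m·K)

Series thermal resistances:
R_castable refractory = L/(kA) = 0.09/(0.812×23.8) = 0.004657 K/W
Sum of known resistances R_other = 0.004657 K/W
Total R = ΔT/Q = 693/56100 = 0.01235 K/W
R_fireclay brick = R_total − R_other = 0.007696 K/W
k = L/(R·A) = 0.24/(0.007696×23.8)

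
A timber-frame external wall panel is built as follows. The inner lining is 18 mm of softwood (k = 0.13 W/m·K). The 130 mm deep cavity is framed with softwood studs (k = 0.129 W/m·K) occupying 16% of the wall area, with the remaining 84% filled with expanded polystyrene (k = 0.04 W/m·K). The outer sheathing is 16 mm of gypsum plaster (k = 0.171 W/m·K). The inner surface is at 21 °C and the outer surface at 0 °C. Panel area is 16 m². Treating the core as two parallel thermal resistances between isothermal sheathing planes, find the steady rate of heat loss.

Q ≈ 128 W

Sheathing layers in series; stud and cavity paths in parallel between them.
R_inner = 0.018/(0.13×16) = 0.008654 K/W
R_stud  = 0.13/(0.129×0.16×16) = 0.3937 K/W
R_cav   = 0.13/(0.04×0.84×16) = 0.2418 K/W
1/R_core = 1/R_stud + 1/R_cav → R_core = 0.1498 K/W
R_outer = 0.016/(0.171×16) = 0.005848 K/W
R_total = 0.1643 K/W
Q = ΔT/R_total = 21/0.1643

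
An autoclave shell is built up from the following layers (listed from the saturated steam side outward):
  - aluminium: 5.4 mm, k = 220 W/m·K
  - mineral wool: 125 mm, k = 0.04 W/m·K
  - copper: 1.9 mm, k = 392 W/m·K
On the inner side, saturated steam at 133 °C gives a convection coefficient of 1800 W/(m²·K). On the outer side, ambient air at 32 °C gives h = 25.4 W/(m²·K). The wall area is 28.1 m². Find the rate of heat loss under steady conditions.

Q ≈ 897 W

Treating each layer as a thermal resistance in series:
R_inner film = 1/(h_i·A) = 1/(1800×28.1) = 1.977×10^-5 K/W
R_aluminium = L/(kA) = 0.0054/(220×28.1) = 8.735×10^-7 K/W
R_mineral wool = L/(kA) = 0.125/(0.04×28.1) = 0.1112 K/W
R_copper = L/(kA) = 0.0019/(392×28.1) = 1.725×10^-7 K/W
R_outer film = 1/(h_o·A) = 1/(25.4×28.1) = 0.001401 K/W
R_total = 0.1126 K/W
Q = ΔT / R_total = 101 / 0.1126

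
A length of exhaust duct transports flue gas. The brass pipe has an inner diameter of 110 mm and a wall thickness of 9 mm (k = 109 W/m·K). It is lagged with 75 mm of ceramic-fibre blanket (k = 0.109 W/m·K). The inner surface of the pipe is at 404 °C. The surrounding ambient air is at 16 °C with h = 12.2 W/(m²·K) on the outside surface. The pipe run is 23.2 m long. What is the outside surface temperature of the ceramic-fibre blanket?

T ≈ 45.7 °C

Per-layer cylindrical resistances, series-summed:
R_brass pipe wall = ln(64/55)/(2π×109×23.2) = 9.538×10^-6 K/W
R_ceramic-fibre blanket = ln(139/64)/(2π×0.109×23.2) = 0.04881 K/W
R_outer film = 1/(h_o·2πr_oL) = 1/(12.2×2π×0.139×23.2) = 0.004045 K/W
R_total = 0.05287 K/W
Q = ΔT/R_total = 388/0.05287
Q = 7340 W
T_interface = T_inner − Q·ΣR(inner→interface) = 404 − 7340×0.04882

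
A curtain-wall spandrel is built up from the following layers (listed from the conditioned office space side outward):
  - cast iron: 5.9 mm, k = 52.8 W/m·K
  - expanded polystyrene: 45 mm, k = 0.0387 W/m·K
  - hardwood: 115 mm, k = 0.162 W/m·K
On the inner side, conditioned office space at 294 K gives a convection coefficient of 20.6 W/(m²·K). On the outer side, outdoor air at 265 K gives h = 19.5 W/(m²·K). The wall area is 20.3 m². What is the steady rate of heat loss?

Series thermal resistances:
R_inner film = 1/(h_i·A) = 1/(20.6×20.3) = 0.002391 K/W
R_cast iron = L/(kA) = 0.0059/(52.8×20.3) = 5.505×10^-6 K/W
R_expanded polystyrene = L/(kA) = 0.045/(0.0387×20.3) = 0.05728 K/W
R_hardwood = L/(kA) = 0.115/(0.162×20.3) = 0.03497 K/W
R_outer film = 1/(h_o·A) = 1/(19.5×20.3) = 0.002526 K/W
R_total = 0.09717 K/W
Q = ΔT / R_total = 29 / 0.09717

Q ≈ 298 W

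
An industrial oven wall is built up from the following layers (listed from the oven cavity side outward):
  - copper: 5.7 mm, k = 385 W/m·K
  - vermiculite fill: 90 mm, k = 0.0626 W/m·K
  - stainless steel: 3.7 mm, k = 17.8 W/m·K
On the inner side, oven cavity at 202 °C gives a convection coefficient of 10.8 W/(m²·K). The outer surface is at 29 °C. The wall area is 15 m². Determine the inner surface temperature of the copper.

Treating each layer as a thermal resistance in series:
R_inner film = 1/(h_i·A) = 1/(10.8×15) = 0.006173 K/W
R_copper = L/(kA) = 0.0057/(385×15) = 9.87×10^-7 K/W
R_vermiculite fill = L/(kA) = 0.09/(0.0626×15) = 0.09585 K/W
R_stainless steel = L/(kA) = 0.0037/(17.8×15) = 1.386×10^-5 K/W
R_total = 0.102 K/W;  Q = ΔT/R_total = 173/0.102 = 1696 W
T_interface = T_inner − Q·ΣR(inner→interface) = 202 − 1700×0.006173

T ≈ 192 °C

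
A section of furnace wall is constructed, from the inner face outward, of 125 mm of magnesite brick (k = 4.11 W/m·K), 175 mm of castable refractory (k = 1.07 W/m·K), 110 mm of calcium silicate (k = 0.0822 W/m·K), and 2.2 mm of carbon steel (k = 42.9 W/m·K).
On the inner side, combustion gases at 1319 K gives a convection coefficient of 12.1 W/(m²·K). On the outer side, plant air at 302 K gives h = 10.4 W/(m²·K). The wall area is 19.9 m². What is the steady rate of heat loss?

Q ≈ 11800 W

Thermal resistances in series:
R_inner film = 1/(h_i·A) = 1/(12.1×19.9) = 0.004153 K/W
R_magnesite brick = L/(kA) = 0.125/(4.11×19.9) = 0.001528 K/W
R_castable refractory = L/(kA) = 0.175/(1.07×19.9) = 0.008219 K/W
R_calcium silicate = L/(kA) = 0.11/(0.0822×19.9) = 0.06725 K/W
R_carbon steel = L/(kA) = 0.0022/(42.9×19.9) = 2.577×10^-6 K/W
R_outer film = 1/(h_o·A) = 1/(10.4×19.9) = 0.004832 K/W
R_total = 0.08598 K/W
Q = ΔT / R_total = 1017 / 0.08598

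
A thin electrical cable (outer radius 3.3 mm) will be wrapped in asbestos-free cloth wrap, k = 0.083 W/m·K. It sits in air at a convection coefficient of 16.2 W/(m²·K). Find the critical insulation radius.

For a cylinder r_cr = k/h = 0.083/16.2
r_cr = 5.12 mm; since the bare radius (3.3 mm) is below r_cr, adding a thin layer of insulation will *increase* heat loss.

r_cr ≈ 5.12 mm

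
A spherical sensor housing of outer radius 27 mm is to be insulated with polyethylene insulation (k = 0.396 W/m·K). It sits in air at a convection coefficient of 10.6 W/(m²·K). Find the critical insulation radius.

For a sphere r_cr = 2k/h = 2×0.396/10.6
r_cr = 74.7 mm; since the bare radius (27 mm) is below r_cr, adding a thin layer of insulation will *increase* heat loss.

r_cr ≈ 74.7 mm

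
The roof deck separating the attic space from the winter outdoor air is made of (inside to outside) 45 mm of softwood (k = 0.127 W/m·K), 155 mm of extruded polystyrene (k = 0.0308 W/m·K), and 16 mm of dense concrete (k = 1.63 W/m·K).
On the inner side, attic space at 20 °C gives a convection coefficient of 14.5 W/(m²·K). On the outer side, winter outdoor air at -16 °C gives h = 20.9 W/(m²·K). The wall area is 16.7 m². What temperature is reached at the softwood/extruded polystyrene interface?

T ≈ 17.2 °C

Thermal resistances in series:
R_inner film = 1/(h_i·A) = 1/(14.5×16.7) = 0.00413 K/W
R_softwood = L/(kA) = 0.045/(0.127×16.7) = 0.02122 K/W
R_extruded polystyrene = L/(kA) = 0.155/(0.0308×16.7) = 0.3013 K/W
R_dense concrete = L/(kA) = 0.016/(1.63×16.7) = 5.878×10^-4 K/W
R_outer film = 1/(h_o·A) = 1/(20.9×16.7) = 0.002865 K/W
R_total = 0.3301 K/W;  Q = ΔT/R_total = 36/0.3301 = 109 W
T_interface = T_inner − Q·ΣR(inner→interface) = 20 − 109×0.02535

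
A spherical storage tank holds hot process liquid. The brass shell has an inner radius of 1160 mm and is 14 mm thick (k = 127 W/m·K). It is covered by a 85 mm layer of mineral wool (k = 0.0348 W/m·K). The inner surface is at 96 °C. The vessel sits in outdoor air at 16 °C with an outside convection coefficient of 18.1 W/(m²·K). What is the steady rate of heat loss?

Radial (spherical) resistances in series:
R_brass shell = (1/1.16 − 1/1.174)/(4π×127) = 6.442×10^-6 K/W
R_mineral wool = (1/1.174 − 1/1.259)/(4π×0.0348) = 0.1315 K/W
R_outer film = 1/(h·4πr_o²) = 1/(18.1×4π×1.259²) = 0.002774 K/W
R_total = 0.1343 K/W
Q = ΔT/R_total = 80/0.1343

Q ≈ 596 W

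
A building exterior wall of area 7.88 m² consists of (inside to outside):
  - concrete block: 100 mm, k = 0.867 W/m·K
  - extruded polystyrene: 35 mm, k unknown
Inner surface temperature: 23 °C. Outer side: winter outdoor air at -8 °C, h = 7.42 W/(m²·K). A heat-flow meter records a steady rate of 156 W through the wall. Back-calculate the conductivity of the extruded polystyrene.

Using the resistance-network approach (series):
R_concrete block = L/(kA) = 0.1/(0.867×7.88) = 0.01464 K/W
R_outer film = 1/(h_o·A) = 1/(7.42×7.88) = 0.0171 K/W
Sum of known resistances R_other = 0.03174 K/W
Total R = ΔT/Q = 31/156 = 0.1987 K/W
R_extruded polystyrene = R_total − R_other = 0.167 K/W
k = L/(R·A) = 0.035/(0.167×7.88)

k ≈ 0.0266 W/(m·K)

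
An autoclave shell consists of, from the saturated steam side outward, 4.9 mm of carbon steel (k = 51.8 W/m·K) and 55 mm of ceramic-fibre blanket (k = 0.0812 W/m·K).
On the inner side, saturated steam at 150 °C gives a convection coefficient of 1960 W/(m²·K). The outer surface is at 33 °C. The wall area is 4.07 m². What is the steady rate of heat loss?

Q ≈ 702 W

Series thermal resistances:
R_inner film = 1/(h_i·A) = 1/(1960×4.07) = 1.254×10^-4 K/W
R_carbon steel = L/(kA) = 0.0049/(51.8×4.07) = 2.324×10^-5 K/W
R_ceramic-fibre blanket = L/(kA) = 0.055/(0.0812×4.07) = 0.1664 K/W
R_total = 0.1666 K/W
Q = ΔT / R_total = 117 / 0.1666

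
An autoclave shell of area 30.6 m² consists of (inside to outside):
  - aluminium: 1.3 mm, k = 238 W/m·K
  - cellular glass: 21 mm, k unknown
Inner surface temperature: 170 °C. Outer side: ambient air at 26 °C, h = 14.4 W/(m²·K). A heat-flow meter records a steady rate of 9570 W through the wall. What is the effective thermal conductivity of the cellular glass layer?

Treating each layer as a thermal resistance in series:
R_aluminium = L/(kA) = 0.0013/(238×30.6) = 1.785×10^-7 K/W
R_outer film = 1/(h_o·A) = 1/(14.4×30.6) = 0.002269 K/W
Sum of known resistances R_other = 0.00227 K/W
Total R = ΔT/Q = 144/9570 = 0.01505 K/W
R_cellular glass = R_total − R_other = 0.01278 K/W
k = L/(R·A) = 0.021/(0.01278×30.6)

k ≈ 0.0537 W/(m·K)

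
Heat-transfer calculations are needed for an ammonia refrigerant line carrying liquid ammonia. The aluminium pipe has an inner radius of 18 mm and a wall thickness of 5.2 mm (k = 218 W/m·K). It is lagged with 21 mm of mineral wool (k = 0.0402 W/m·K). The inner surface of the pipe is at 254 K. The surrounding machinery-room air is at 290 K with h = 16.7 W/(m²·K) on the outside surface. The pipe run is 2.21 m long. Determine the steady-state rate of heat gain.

Q ≈ 28.7 W

Treating each annulus and film as a series resistance:
R_aluminium pipe wall = ln(23.2/18)/(2π×218×2.21) = 8.384×10^-5 K/W
R_mineral wool = ln(44.2/23.2)/(2π×0.0402×2.21) = 1.155 K/W
R_outer film = 1/(h_o·2πr_oL) = 1/(16.7×2π×0.0442×2.21) = 0.09756 K/W
R_total = 1.252 K/W
Q = ΔT/R_total = 36/1.252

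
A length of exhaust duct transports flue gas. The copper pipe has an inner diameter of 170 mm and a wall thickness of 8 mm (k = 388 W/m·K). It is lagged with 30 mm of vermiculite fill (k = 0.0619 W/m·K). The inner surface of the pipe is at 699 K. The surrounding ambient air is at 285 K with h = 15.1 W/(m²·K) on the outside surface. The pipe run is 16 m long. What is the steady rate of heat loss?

Cylindrical conduction, so R = ln(r₂/r₁)/(2πkL) per layer, in series:
R_copper pipe wall = ln(93/85)/(2π×388×16) = 2.306×10^-6 K/W
R_vermiculite fill = ln(123/93)/(2π×0.0619×16) = 0.04493 K/W
R_outer film = 1/(h_o·2πr_oL) = 1/(15.1×2π×0.123×16) = 0.005356 K/W
R_total = 0.05029 K/W
Q = ΔT/R_total = 414/0.05029

Q ≈ 8230 W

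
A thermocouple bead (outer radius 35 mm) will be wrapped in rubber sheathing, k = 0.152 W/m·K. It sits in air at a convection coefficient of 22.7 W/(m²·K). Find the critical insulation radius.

For a sphere r_cr = 2k/h = 2×0.152/22.7
r_cr = 13.4 mm; since the bare radius (35 mm) is above r_cr, any added insulation will reduce heat loss.

r_cr ≈ 13.4 mm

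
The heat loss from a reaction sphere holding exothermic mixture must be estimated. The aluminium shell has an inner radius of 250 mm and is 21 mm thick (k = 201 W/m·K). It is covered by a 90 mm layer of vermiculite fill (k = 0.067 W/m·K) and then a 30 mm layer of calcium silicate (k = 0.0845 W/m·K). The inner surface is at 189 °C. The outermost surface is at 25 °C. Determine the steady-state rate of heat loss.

For a spherical shell R = (1/r₁ − 1/r₂)/(4πk); film R = 1/(h·4πr²). In series:
R_aluminium shell = (1/0.25 − 1/0.271)/(4π×201) = 1.227×10^-4 K/W
R_vermiculite fill = (1/0.271 − 1/0.361)/(4π×0.067) = 1.093 K/W
R_calcium silicate = (1/0.361 − 1/0.391)/(4π×0.0845) = 0.2002 K/W
R_total = 1.293 K/W
Q = ΔT/R_total = 164/1.293

Q ≈ 127 W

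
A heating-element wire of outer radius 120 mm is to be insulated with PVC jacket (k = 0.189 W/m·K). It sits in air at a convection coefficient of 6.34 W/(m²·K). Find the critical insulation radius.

For a cylinder r_cr = k/h = 0.189/6.34
r_cr = 29.8 mm; since the bare radius (120 mm) is above r_cr, any added insulation will reduce heat loss.

r_cr ≈ 29.8 mm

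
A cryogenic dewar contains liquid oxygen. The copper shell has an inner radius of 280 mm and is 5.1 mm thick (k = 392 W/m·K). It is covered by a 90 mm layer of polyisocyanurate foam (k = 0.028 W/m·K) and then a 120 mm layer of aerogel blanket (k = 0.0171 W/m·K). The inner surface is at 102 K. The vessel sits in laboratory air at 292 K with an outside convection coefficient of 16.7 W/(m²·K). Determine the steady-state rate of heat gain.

Q ≈ 35.1 W

Spherical conduction: R = (1/r_in − 1/r_out)/(4πk) per layer; series-sum.
R_copper shell = (1/0.28 − 1/0.2851)/(4π×392) = 1.297×10^-5 K/W
R_polyisocyanurate foam = (1/0.2851 − 1/0.3751)/(4π×0.028) = 2.392 K/W
R_aerogel blanket = (1/0.3751 − 1/0.4951)/(4π×0.0171) = 3.007 K/W
R_outer film = 1/(h·4πr_o²) = 1/(16.7×4π×0.4951²) = 0.01944 K/W
R_total = 5.418 K/W
Q = ΔT/R_total = 190/5.418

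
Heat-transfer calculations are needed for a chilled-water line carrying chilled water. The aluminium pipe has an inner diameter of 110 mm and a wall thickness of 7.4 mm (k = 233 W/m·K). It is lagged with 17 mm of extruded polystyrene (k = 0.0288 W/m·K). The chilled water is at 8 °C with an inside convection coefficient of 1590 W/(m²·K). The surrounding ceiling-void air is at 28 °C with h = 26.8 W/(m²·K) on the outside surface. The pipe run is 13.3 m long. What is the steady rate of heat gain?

Q ≈ 189 W

Cylindrical conduction, so R = ln(r₂/r₁)/(2πkL) per layer, in series:
R_inner film = 1/(h_i·2πr₁L) = 1/(1590×2π×0.055×13.3) = 1.368×10^-4 K/W
R_aluminium pipe wall = ln(62.4/55)/(2π×233×13.3) = 6.483×10^-6 K/W
R_extruded polystyrene = ln(79.4/62.4)/(2π×0.0288×13.3) = 0.1001 K/W
R_outer film = 1/(h_o·2πr_oL) = 1/(26.8×2π×0.0794×13.3) = 0.005624 K/W
R_total = 0.1059 K/W
Q = ΔT/R_total = 20/0.1059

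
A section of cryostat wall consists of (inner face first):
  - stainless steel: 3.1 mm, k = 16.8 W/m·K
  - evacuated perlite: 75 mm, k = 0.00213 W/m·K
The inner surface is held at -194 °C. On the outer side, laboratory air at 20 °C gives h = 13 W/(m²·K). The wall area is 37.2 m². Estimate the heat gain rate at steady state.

Q ≈ 226 W

Series thermal resistances:
R_stainless steel = L/(kA) = 0.0031/(16.8×37.2) = 4.96×10^-6 K/W
R_evacuated perlite = L/(kA) = 0.075/(0.00213×37.2) = 0.9465 K/W
R_outer film = 1/(h_o·A) = 1/(13×37.2) = 0.002068 K/W
R_total = 0.9486 K/W
Q = ΔT / R_total = 214 / 0.9486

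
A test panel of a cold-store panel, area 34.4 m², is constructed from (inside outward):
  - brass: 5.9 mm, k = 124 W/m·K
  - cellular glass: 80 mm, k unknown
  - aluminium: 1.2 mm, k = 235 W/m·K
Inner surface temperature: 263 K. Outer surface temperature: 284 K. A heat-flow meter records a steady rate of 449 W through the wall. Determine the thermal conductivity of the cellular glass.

Series thermal resistances:
R_brass = L/(kA) = 0.0059/(124×34.4) = 1.383×10^-6 K/W
R_aluminium = L/(kA) = 0.0012/(235×34.4) = 1.484×10^-7 K/W
Sum of known resistances R_other = 1.532×10^-6 K/W
Total R = ΔT/Q = 21/449 = 0.04677 K/W
R_cellular glass = R_total − R_other = 0.04677 K/W
k = L/(R·A) = 0.08/(0.04677×34.4)

k ≈ 0.0497 W/(m·K)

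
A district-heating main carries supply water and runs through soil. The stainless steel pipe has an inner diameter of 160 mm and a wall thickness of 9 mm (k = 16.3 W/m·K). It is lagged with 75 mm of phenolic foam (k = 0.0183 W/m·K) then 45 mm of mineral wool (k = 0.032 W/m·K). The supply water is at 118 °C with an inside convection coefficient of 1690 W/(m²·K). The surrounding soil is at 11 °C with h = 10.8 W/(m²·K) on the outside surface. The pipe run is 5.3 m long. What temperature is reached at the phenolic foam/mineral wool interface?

T ≈ 31.7 °C

Cylindrical conduction, so R = ln(r₂/r₁)/(2πkL) per layer, in series:
R_inner film = 1/(h_i·2πr₁L) = 1/(1690×2π×0.08×5.3) = 2.221×10^-4 K/W
R_stainless steel pipe wall = ln(89/80)/(2π×16.3×5.3) = 1.964×10^-4 K/W
R_phenolic foam = ln(164/89)/(2π×0.0183×5.3) = 1.003 K/W
R_mineral wool = ln(209/164)/(2π×0.032×5.3) = 0.2275 K/W
R_outer film = 1/(h_o·2πr_oL) = 1/(10.8×2π×0.209×5.3) = 0.0133 K/W
R_total = 1.244 K/W
Q = ΔT/R_total = 107/1.244
Q = 86 W
T_interface = T_inner − Q·ΣR(inner→interface) = 118 − 86×1.003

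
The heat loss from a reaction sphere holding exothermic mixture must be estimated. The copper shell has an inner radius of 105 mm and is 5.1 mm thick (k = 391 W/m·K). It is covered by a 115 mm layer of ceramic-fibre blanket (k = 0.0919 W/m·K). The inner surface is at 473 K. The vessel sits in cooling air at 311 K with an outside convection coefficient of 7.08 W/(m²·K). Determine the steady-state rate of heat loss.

For a spherical shell R = (1/r₁ − 1/r₂)/(4πk); film R = 1/(h·4πr²). In series:
R_copper shell = (1/0.105 − 1/0.1101)/(4π×391) = 8.979×10^-5 K/W
R_ceramic-fibre blanket = (1/0.1101 − 1/0.2251)/(4π×0.0919) = 4.018 K/W
R_outer film = 1/(h·4πr_o²) = 1/(7.08×4π×0.2251²) = 0.2218 K/W
R_total = 4.24 K/W
Q = ΔT/R_total = 162/4.24

Q ≈ 38.2 W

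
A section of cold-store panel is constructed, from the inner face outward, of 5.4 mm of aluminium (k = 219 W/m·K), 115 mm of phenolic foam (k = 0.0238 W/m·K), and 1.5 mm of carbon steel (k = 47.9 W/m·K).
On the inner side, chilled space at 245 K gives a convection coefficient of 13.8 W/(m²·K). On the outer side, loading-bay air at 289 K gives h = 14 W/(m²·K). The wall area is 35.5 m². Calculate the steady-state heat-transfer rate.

Thermal resistances in series:
R_inner film = 1/(h_i·A) = 1/(13.8×35.5) = 0.002041 K/W
R_aluminium = L/(kA) = 0.0054/(219×35.5) = 6.946×10^-7 K/W
R_phenolic foam = L/(kA) = 0.115/(0.0238×35.5) = 0.1361 K/W
R_carbon steel = L/(kA) = 0.0015/(47.9×35.5) = 8.821×10^-7 K/W
R_outer film = 1/(h_o·A) = 1/(14×35.5) = 0.002012 K/W
R_total = 0.1402 K/W
Q = ΔT / R_total = 44 / 0.1402

Q ≈ 314 W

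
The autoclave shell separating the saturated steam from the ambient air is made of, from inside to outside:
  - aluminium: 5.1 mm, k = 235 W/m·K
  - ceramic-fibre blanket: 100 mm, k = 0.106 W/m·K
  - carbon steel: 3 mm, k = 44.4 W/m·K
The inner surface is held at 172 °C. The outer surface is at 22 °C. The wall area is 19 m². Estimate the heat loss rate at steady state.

Q ≈ 3020 W

Model the wall as resistances in series:
R_aluminium = L/(kA) = 0.0051/(235×19) = 1.142×10^-6 K/W
R_ceramic-fibre blanket = L/(kA) = 0.1/(0.106×19) = 0.04965 K/W
R_carbon steel = L/(kA) = 0.003/(44.4×19) = 3.556×10^-6 K/W
R_total = 0.04966 K/W
Q = ΔT / R_total = 150 / 0.04966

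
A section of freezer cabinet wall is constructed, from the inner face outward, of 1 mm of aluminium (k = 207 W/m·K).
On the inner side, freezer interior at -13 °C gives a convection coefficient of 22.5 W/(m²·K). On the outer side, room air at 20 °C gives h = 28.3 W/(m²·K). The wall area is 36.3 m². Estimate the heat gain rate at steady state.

Q ≈ 15000 W

Treating each layer as a thermal resistance in series:
R_inner film = 1/(h_i·A) = 1/(22.5×36.3) = 0.001224 K/W
R_aluminium = L/(kA) = 0.001/(207×36.3) = 1.331×10^-7 K/W
R_outer film = 1/(h_o·A) = 1/(28.3×36.3) = 9.734×10^-4 K/W
R_total = 0.002198 K/W
Q = ΔT / R_total = 33 / 0.002198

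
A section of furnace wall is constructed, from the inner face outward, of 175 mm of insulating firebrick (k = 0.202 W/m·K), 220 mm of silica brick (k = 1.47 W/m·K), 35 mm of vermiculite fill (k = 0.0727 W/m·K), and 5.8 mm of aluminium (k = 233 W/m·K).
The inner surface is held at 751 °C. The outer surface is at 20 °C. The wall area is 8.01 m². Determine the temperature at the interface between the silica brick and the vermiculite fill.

Using the resistance-network approach (series):
R_insulating firebrick = L/(kA) = 0.175/(0.202×8.01) = 0.1082 K/W
R_silica brick = L/(kA) = 0.22/(1.47×8.01) = 0.01868 K/W
R_vermiculite fill = L/(kA) = 0.035/(0.0727×8.01) = 0.0601 K/W
R_aluminium = L/(kA) = 0.0058/(233×8.01) = 3.108×10^-6 K/W
R_total = 0.1869 K/W;  Q = ΔT/R_total = 731/0.1869 = 3910 W
T_interface = T_inner − Q·ΣR(inner→interface) = 751 − 3910×0.1268

T ≈ 255 °C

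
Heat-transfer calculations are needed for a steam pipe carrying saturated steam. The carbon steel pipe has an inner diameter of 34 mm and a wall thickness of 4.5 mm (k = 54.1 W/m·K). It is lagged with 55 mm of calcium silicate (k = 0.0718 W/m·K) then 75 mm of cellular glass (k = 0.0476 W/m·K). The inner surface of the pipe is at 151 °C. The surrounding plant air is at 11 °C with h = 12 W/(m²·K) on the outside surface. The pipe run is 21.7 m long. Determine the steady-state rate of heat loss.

Per-layer cylindrical resistances, series-summed:
R_carbon steel pipe wall = ln(21.5/17)/(2π×54.1×21.7) = 3.184×10^-5 K/W
R_calcium silicate = ln(76.5/21.5)/(2π×0.0718×21.7) = 0.1297 K/W
R_cellular glass = ln(151.5/76.5)/(2π×0.0476×21.7) = 0.1053 K/W
R_outer film = 1/(h_o·2πr_oL) = 1/(12×2π×0.1515×21.7) = 0.004034 K/W
R_total = 0.239 K/W
Q = ΔT/R_total = 140/0.239

Q ≈ 586 W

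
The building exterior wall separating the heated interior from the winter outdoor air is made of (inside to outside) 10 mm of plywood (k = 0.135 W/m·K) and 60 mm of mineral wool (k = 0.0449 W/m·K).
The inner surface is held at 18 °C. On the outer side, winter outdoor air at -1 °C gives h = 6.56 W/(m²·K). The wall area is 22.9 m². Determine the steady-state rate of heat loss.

Model the wall as resistances in series:
R_plywood = L/(kA) = 0.01/(0.135×22.9) = 0.003235 K/W
R_mineral wool = L/(kA) = 0.06/(0.0449×22.9) = 0.05835 K/W
R_outer film = 1/(h_o·A) = 1/(6.56×22.9) = 0.006657 K/W
R_total = 0.06825 K/W
Q = ΔT / R_total = 19 / 0.06825

Q ≈ 278 W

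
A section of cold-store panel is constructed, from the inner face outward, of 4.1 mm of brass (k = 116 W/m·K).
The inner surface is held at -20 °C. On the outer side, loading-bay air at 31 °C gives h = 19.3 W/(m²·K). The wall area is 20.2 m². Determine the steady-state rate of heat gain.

Q ≈ 19900 W

Model the wall as resistances in series:
R_brass = L/(kA) = 0.0041/(116×20.2) = 1.75×10^-6 K/W
R_outer film = 1/(h_o·A) = 1/(19.3×20.2) = 0.002565 K/W
R_total = 0.002567 K/W
Q = ΔT / R_total = 51 / 0.002567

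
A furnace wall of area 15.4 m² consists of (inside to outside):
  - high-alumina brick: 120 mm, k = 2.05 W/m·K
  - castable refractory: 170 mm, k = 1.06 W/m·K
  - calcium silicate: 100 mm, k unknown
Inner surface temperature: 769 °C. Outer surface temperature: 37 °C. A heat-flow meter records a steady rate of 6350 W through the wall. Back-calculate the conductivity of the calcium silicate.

Thermal resistances in series:
R_high-alumina brick = L/(kA) = 0.12/(2.05×15.4) = 0.003801 K/W
R_castable refractory = L/(kA) = 0.17/(1.06×15.4) = 0.01041 K/W
Sum of known resistances R_other = 0.01422 K/W
Total R = ΔT/Q = 732/6350 = 0.1153 K/W
R_calcium silicate = R_total − R_other = 0.1011 K/W
k = L/(R·A) = 0.1/(0.1011×15.4)

k ≈ 0.0643 W/(m·K)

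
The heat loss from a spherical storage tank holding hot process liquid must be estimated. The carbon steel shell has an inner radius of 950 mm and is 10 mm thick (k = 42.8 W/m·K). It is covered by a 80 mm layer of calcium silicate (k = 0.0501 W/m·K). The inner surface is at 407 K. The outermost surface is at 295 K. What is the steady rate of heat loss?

Q ≈ 880 W

Spherical conduction: R = (1/r_in − 1/r_out)/(4πk) per layer; series-sum.
R_carbon steel shell = (1/0.95 − 1/0.96)/(4π×42.8) = 2.039×10^-5 K/W
R_calcium silicate = (1/0.96 − 1/1.04)/(4π×0.0501) = 0.1273 K/W
R_total = 0.1273 K/W
Q = ΔT/R_total = 112/0.1273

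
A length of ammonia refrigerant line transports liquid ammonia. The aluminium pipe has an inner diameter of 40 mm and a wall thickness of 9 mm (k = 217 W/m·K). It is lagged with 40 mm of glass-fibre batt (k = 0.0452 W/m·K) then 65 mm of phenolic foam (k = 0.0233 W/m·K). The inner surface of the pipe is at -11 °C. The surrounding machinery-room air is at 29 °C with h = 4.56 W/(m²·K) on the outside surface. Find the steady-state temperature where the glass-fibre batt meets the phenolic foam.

For a radial system each layer contributes R = ln(r_out/r_in)/(2πkL); films add R = 1/(hA).
R_aluminium pipe wall = ln(29/20)/(2π×217×1) = 2.725×10^-4 K/W
R_glass-fibre batt = ln(69/29)/(2π×0.0452×1) = 3.052 K/W
R_phenolic foam = ln(134/69)/(2π×0.0233×1) = 4.534 K/W
R_outer film = 1/(h_o·2πr_oL) = 1/(4.56×2π×0.134×1) = 0.2605 K/W
R_total = 7.847 K/W
Q = ΔT/R_total = 40/7.847
Q = 5.1 W/m
T_interface = T_inner + Q·ΣR(inner→interface) = -11 + 5.1×3.052

T ≈ 4.56 °C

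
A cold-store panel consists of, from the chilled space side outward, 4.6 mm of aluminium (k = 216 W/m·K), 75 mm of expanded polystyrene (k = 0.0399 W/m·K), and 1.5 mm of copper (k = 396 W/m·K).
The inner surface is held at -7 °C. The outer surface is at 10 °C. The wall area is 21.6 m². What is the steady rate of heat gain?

Model the wall as resistances in series:
R_aluminium = L/(kA) = 0.0046/(216×21.6) = 9.859×10^-7 K/W
R_expanded polystyrene = L/(kA) = 0.075/(0.0399×21.6) = 0.08702 K/W
R_copper = L/(kA) = 0.0015/(396×21.6) = 1.754×10^-7 K/W
R_total = 0.08702 K/W
Q = ΔT / R_total = 17 / 0.08702

Q ≈ 195 W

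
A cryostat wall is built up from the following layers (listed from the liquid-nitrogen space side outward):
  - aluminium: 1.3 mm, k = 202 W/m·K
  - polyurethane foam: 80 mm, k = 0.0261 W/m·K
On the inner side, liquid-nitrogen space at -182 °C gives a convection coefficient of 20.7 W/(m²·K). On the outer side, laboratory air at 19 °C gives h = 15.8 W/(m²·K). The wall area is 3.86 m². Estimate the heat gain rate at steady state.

Using the resistance-network approach (series):
R_inner film = 1/(h_i·A) = 1/(20.7×3.86) = 0.01252 K/W
R_aluminium = L/(kA) = 0.0013/(202×3.86) = 1.667×10^-6 K/W
R_polyurethane foam = L/(kA) = 0.08/(0.0261×3.86) = 0.7941 K/W
R_outer film = 1/(h_o·A) = 1/(15.8×3.86) = 0.0164 K/W
R_total = 0.823 K/W
Q = ΔT / R_total = 201 / 0.823

Q ≈ 244 W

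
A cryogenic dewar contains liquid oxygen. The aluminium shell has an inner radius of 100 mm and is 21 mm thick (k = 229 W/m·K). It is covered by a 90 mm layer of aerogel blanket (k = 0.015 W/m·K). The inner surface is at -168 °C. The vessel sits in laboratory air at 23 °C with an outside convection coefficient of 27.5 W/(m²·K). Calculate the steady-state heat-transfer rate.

Each spherical layer contributes R = (1/r_i − 1/r_o)/(4πk):
R_aluminium shell = (1/0.1 − 1/0.121)/(4π×229) = 6.031×10^-4 K/W
R_aerogel blanket = (1/0.121 − 1/0.211)/(4π×0.015) = 18.7 K/W
R_outer film = 1/(h·4πr_o²) = 1/(27.5×4π×0.211²) = 0.065 K/W
R_total = 18.77 K/W
Q = ΔT/R_total = 191/18.77

Q ≈ 10.2 W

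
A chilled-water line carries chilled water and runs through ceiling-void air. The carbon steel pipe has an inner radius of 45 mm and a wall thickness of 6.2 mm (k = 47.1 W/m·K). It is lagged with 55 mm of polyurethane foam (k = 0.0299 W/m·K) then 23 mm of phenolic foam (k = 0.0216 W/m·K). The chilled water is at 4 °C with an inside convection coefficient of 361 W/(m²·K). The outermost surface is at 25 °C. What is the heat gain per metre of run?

q′ ≈ 3.93 W/m

Per-layer cylindrical resistances, series-summed:
R_inner film = 1/(h_i·2πr₁L) = 1/(361×2π×0.045×1) = 0.009797 K/W
R_carbon steel pipe wall = ln(51.2/45)/(2π×47.1×1) = 4.362×10^-4 K/W
R_polyurethane foam = ln(106.2/51.2)/(2π×0.0299×1) = 3.884 K/W
R_phenolic foam = ln(129.2/106.2)/(2π×0.0216×1) = 1.444 K/W
R_total = 5.338 K/W
Q = ΔT/R_total = 21/5.338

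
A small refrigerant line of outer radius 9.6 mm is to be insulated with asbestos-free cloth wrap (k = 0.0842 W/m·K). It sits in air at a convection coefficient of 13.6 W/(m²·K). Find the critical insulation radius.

For a cylinder r_cr = k/h = 0.0842/13.6
r_cr = 6.19 mm; since the bare radius (9.6 mm) is above r_cr, any added insulation will reduce heat loss.

r_cr ≈ 6.19 mm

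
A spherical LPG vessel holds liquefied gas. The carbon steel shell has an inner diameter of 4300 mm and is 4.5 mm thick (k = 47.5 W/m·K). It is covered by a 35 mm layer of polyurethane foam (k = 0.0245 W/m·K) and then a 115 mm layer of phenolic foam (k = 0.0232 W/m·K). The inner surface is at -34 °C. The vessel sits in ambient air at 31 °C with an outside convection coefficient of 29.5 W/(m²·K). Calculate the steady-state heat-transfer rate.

Q ≈ 632 W

Radial (spherical) resistances in series:
R_carbon steel shell = (1/2.15 − 1/2.1545)/(4π×47.5) = 1.628×10^-6 K/W
R_polyurethane foam = (1/2.1545 − 1/2.1895)/(4π×0.0245) = 0.0241 K/W
R_phenolic foam = (1/2.1895 − 1/2.3045)/(4π×0.0232) = 0.07818 K/W
R_outer film = 1/(h·4πr_o²) = 1/(29.5×4π×2.3045²) = 5.079×10^-4 K/W
R_total = 0.1028 K/W
Q = ΔT/R_total = 65/0.1028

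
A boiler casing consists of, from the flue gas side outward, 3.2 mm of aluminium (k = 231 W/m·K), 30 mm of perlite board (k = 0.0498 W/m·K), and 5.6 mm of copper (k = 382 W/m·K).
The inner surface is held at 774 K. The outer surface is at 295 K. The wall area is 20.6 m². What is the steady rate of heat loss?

Series thermal resistances:
R_aluminium = L/(kA) = 0.0032/(231×20.6) = 6.725×10^-7 K/W
R_perlite board = L/(kA) = 0.03/(0.0498×20.6) = 0.02924 K/W
R_copper = L/(kA) = 0.0056/(382×20.6) = 7.116×10^-7 K/W
R_total = 0.02924 K/W
Q = ΔT / R_total = 479 / 0.02924

Q ≈ 16400 W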